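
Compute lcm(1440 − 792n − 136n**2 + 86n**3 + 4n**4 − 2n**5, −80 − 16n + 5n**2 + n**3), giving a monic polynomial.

Repeated division with remainder:
  −2n**5 + 4n**4 + 86n**3 − 136n**2 − 792n + 1440 = (−2n**2 + 14n − 16)(n**3 + 5n**2 − 16n − 80) + (8n**2 + 72n + 160)
  n**3 + 5n**2 − 16n − 80 = ((1/8)n − 1/2)(8n**2 + 72n + 160) + (0)
Last nonzero remainder: 8n**2 + 72n + 160. Dividing through by 8 gives the monic gcd n**2 + 9n + 20.
Then lcm(f, g) = f·g / gcd(f, g); expanding and making the result monic gives the answer.

2880 − 2304n + 124n**2 + 240n**3 − 35n**4 − 6n**5 + n**6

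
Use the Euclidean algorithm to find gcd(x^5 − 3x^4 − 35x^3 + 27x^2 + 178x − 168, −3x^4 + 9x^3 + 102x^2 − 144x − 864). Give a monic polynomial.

Apply the Euclidean algorithm:
  x^5 − 3x^4 − 35x^3 + 27x^2 + 178x − 168 = (−(1/3)x)(−3x^4 + 9x^3 + 102x^2 − 144x − 864) + (−x^3 − 21x^2 − 110x − 168)
  −3x^4 + 9x^3 + 102x^2 − 144x − 864 = (3x − 72)(−x^3 − 21x^2 − 110x − 168) + (−1080x^2 − 7560x − 12960)
  −x^3 − 21x^2 − 110x − 168 = ((1/1080)x + 7/540)(−1080x^2 − 7560x − 12960) + (0)
Last nonzero remainder: −1080x^2 − 7560x − 12960. Dividing through by −1080 gives the monic gcd x^2 + 7x + 12.

x^2 + 7x + 12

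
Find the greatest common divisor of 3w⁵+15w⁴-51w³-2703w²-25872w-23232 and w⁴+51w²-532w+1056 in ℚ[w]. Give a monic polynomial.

w²+7w+88

By polynomial division,
  3w⁵+15w⁴-51w³-2703w²-25872w-23232 = (3w+15)(w⁴+51w²-532w+1056) + (-204w³-1872w²-21060w-39072)
  w⁴+51w²-532w+1056 = (-(1/204)w+13/289)(-204w³-1872w²-21060w-39072) + ((9240/289)w²+(64680/289)w+813120/289)
  -204w³-1872w²-21060w-39072 = (-(4913/770)w-10693/770)((9240/289)w²+(64680/289)w+813120/289) + (0)
Last nonzero remainder: (9240/289)w²+(64680/289)w+813120/289. Dividing through by 9240/289 gives the monic gcd w²+7w+88.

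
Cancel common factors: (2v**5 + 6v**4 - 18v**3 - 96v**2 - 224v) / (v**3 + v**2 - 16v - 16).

(2v**3 + 6v**2 + 14v)/(v + 1)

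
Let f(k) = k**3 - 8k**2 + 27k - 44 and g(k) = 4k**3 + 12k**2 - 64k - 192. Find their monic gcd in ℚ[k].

k - 4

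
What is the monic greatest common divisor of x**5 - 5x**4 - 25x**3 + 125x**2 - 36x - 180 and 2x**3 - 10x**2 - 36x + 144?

x**2 - 9x + 18

Apply the Euclidean algorithm:
  x**5 - 5x**4 - 25x**3 + 125x**2 - 36x - 180 = ((1/2)x**2 - 7/2)(2x**3 - 10x**2 - 36x + 144) + (18x**2 - 162x + 324)
  2x**3 - 10x**2 - 36x + 144 = ((1/9)x + 4/9)(18x**2 - 162x + 324) + (0)
Last nonzero remainder: 18x**2 - 162x + 324. Dividing through by 18 gives the monic gcd x**2 - 9x + 18.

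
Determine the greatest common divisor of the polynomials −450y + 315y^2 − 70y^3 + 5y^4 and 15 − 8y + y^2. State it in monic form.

Euclidean algorithm in ℚ[y]:
  5y^4 − 70y^3 + 315y^2 − 450y = (5y^2 − 30y)(y^2 − 8y + 15) + (0)
The last nonzero remainder y^2 − 8y + 15 is already monic.

15 − 8y + y^2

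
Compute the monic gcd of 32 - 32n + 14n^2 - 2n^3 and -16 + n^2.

-4 + n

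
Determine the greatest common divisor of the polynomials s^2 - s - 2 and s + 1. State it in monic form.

Repeated division with remainder:
  s^2 - s - 2 = (s - 2)(s + 1) + (0)
The last nonzero remainder s + 1 is already monic.

s + 1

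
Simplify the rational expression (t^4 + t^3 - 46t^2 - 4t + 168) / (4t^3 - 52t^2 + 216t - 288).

(t^3 + 7t^2 - 4t - 28)/(4t^2 - 28t + 48)

Euclidean algorithm in ℚ[t]:
  t^4 + t^3 - 46t^2 - 4t + 168 = ((1/4)t + 7/2)(4t^3 - 52t^2 + 216t - 288) + (82t^2 - 688t + 1176)
  4t^3 - 52t^2 + 216t - 288 = ((2/41)t - 378/1681)(82t^2 - 688t + 1176) + ((6600/1681)t - 39600/1681)
  82t^2 - 688t + 1176 = ((68921/3300)t - 82369/1650)((6600/1681)t - 39600/1681) + (0)
Last nonzero remainder: (6600/1681)t - 39600/1681. Dividing through by 6600/1681 gives the monic gcd t - 6.
Cancel t - 6 from numerator and denominator to get the reduced form.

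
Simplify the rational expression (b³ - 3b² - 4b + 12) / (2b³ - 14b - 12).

(b - 2)/(2b + 2)

Apply the Euclidean algorithm:
  b³ - 3b² - 4b + 12 = (1/2)(2b³ - 14b - 12) + (-3b² + 3b + 18)
  2b³ - 14b - 12 = (-(2/3)b - 2/3)(-3b² + 3b + 18) + (0)
Last nonzero remainder: -3b² + 3b + 18. Dividing through by -3 gives the monic gcd b² - b - 6.
Cancel b² - b - 6 from numerator and denominator to get the reduced form.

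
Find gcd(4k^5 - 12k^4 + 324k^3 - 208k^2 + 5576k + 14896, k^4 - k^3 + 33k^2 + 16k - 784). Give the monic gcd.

k^2 - k + 49

Repeated division with remainder:
  4k^5 - 12k^4 + 324k^3 - 208k^2 + 5576k + 14896 = (4k - 8)(k^4 - k^3 + 33k^2 + 16k - 784) + (184k^3 - 8k^2 + 8840k + 8624)
  k^4 - k^3 + 33k^2 + 16k - 784 = ((1/184)k - 11/2116)(184k^3 - 8k^2 + 8840k + 8624) + (-(7980/529)k^2 + (7980/529)k - 391020/529)
  184k^3 - 8k^2 + 8840k + 8624 = (-(24334/1995)k - 23276/1995)(-(7980/529)k^2 + (7980/529)k - 391020/529) + (0)
Last nonzero remainder: -(7980/529)k^2 + (7980/529)k - 391020/529. Dividing through by -7980/529 gives the monic gcd k^2 - k + 49.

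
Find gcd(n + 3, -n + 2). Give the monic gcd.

Repeated division with remainder:
  n + 3 = (-1)(-n + 2) + (5)
  -n + 2 = (-(1/5)n + 2/5)(5) + (0)
The last nonzero remainder is the constant 5, so the polynomials are coprime and gcd = 1.

1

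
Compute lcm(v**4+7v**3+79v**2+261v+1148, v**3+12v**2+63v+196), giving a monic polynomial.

Repeated division with remainder:
  v**4+7v**3+79v**2+261v+1148 = (v−5)(v**3+12v**2+63v+196) + (76v**2+380v+2128)
  v**3+12v**2+63v+196 = ((1/76)v+7/76)(76v**2+380v+2128) + (0)
Last nonzero remainder: 76v**2+380v+2128. Dividing through by 76 gives the monic gcd v**2+5v+28.
Then lcm(f, g) = f·g / gcd(f, g); expanding and making the result monic gives the answer.

v**5+14v**4+128v**3+814v**2+2975v+8036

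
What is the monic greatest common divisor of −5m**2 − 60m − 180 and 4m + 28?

By polynomial division,
  −5m**2 − 60m − 180 = (−(5/4)m − 25/4)(4m + 28) + (−5)
  4m + 28 = (−(4/5)m − 28/5)(−5) + (0)
The last nonzero remainder is the constant −5, so the polynomials are coprime and gcd = 1.

1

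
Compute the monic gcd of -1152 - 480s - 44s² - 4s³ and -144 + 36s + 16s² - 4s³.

Apply the Euclidean algorithm:
  -4s³ - 44s² - 480s - 1152 = (-4s³ + 16s² + 36s - 144) + (-60s² - 516s - 1008)
  -4s³ + 16s² + 36s - 144 = ((1/15)s - 21/25)(-60s² - 516s - 1008) + (-(8256/25)s - 24768/25)
  -60s² - 516s - 1008 = ((125/688)s + 175/172)(-(8256/25)s - 24768/25) + (0)
Last nonzero remainder: -(8256/25)s - 24768/25. Dividing through by -8256/25 gives the monic gcd s + 3.

3 + s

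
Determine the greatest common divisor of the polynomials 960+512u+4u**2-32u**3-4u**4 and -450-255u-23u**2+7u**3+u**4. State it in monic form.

By polynomial division,
  -4u**4-32u**3+4u**2+512u+960 = (-4)(u**4+7u**3-23u**2-255u-450) + (-4u**3-88u**2-508u-840)
  u**4+7u**3-23u**2-255u-450 = (-(1/4)u+15/4)(-4u**3-88u**2-508u-840) + (180u**2+1440u+2700)
  -4u**3-88u**2-508u-840 = (-(1/45)u-14/45)(180u**2+1440u+2700) + (0)
Last nonzero remainder: 180u**2+1440u+2700. Dividing through by 180 gives the monic gcd u**2+8u+15.

15+8u+u**2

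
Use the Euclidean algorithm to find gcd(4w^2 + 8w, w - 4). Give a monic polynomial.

By polynomial division,
  4w^2 + 8w = (4w + 24)(w - 4) + (96)
  w - 4 = ((1/96)w - 1/24)(96) + (0)
The last nonzero remainder is the constant 96, so the polynomials are coprime and gcd = 1.

1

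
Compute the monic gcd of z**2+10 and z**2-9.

1

Repeated division with remainder:
  z**2+10 = (z**2-9) + (19)
  z**2-9 = ((1/19)z**2-9/19)(19) + (0)
The last nonzero remainder is the constant 19, so the polynomials are coprime and gcd = 1.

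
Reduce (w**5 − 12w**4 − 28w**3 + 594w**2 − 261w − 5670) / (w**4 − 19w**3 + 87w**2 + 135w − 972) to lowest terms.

(w**3 − 6w**2 − 37w + 210)/(w**2 − 13w + 36)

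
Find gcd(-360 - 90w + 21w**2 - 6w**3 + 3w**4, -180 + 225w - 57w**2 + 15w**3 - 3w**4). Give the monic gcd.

-60 + 15w - 4w**2 + w**3

By polynomial division,
  3w**4 - 6w**3 + 21w**2 - 90w - 360 = (-1)(-3w**4 + 15w**3 - 57w**2 + 225w - 180) + (9w**3 - 36w**2 + 135w - 540)
  -3w**4 + 15w**3 - 57w**2 + 225w - 180 = (-(1/3)w + 1/3)(9w**3 - 36w**2 + 135w - 540) + (0)
Last nonzero remainder: 9w**3 - 36w**2 + 135w - 540. Dividing through by 9 gives the monic gcd w**3 - 4w**2 + 15w - 60.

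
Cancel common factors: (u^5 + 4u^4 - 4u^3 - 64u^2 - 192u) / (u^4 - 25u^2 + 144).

(u^3 + 4u^2 + 12u)/(u^2 - 9)

By polynomial division,
  u^5 + 4u^4 - 4u^3 - 64u^2 - 192u = (u + 4)(u^4 - 25u^2 + 144) + (21u^3 + 36u^2 - 336u - 576)
  u^4 - 25u^2 + 144 = ((1/21)u - 4/49)(21u^3 + 36u^2 - 336u - 576) + (-(297/49)u^2 + 4752/49)
  21u^3 + 36u^2 - 336u - 576 = (-(343/99)u - 196/33)(-(297/49)u^2 + 4752/49) + (0)
Last nonzero remainder: -(297/49)u^2 + 4752/49. Dividing through by -297/49 gives the monic gcd u^2 - 16.
Cancel u^2 - 16 from numerator and denominator to get the reduced form.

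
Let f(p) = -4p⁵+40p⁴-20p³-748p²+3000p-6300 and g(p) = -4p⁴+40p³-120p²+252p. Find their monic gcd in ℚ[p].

p³-10p²+30p-63

Repeated division with remainder:
  -4p⁵+40p⁴-20p³-748p²+3000p-6300 = (p)(-4p⁴+40p³-120p²+252p) + (100p³-1000p²+3000p-6300)
  -4p⁴+40p³-120p²+252p = (-(1/25)p)(100p³-1000p²+3000p-6300) + (0)
Last nonzero remainder: 100p³-1000p²+3000p-6300. Dividing through by 100 gives the monic gcd p³-10p²+30p-63.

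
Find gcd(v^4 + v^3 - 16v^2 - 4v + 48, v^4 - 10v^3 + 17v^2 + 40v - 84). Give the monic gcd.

v^3 - 3v^2 - 4v + 12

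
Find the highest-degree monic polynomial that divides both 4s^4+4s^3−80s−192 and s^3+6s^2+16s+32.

Euclidean algorithm in ℚ[s]:
  4s^4+4s^3−80s−192 = (4s−20)(s^3+6s^2+16s+32) + (56s^2+112s+448)
  s^3+6s^2+16s+32 = ((1/56)s+1/14)(56s^2+112s+448) + (0)
Last nonzero remainder: 56s^2+112s+448. Dividing through by 56 gives the monic gcd s^2+2s+8.

s^2+2s+8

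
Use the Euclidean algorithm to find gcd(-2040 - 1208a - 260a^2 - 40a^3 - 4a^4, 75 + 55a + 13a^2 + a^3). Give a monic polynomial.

Apply the Euclidean algorithm:
  -4a^4 - 40a^3 - 260a^2 - 1208a - 2040 = (-4a + 12)(a^3 + 13a^2 + 55a + 75) + (-196a^2 - 1568a - 2940)
  a^3 + 13a^2 + 55a + 75 = (-(1/196)a - 5/196)(-196a^2 - 1568a - 2940) + (0)
Last nonzero remainder: -196a^2 - 1568a - 2940. Dividing through by -196 gives the monic gcd a^2 + 8a + 15.

15 + 8a + a^2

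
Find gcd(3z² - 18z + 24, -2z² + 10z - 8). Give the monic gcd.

Repeated division with remainder:
  3z² - 18z + 24 = (-3/2)(-2z² + 10z - 8) + (-3z + 12)
  -2z² + 10z - 8 = ((2/3)z - 2/3)(-3z + 12) + (0)
Last nonzero remainder: -3z + 12. Dividing through by -3 gives the monic gcd z - 4.

z - 4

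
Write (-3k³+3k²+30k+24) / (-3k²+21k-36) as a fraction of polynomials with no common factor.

Apply the Euclidean algorithm:
  -3k³+3k²+30k+24 = (k+6)(-3k²+21k-36) + (-60k+240)
  -3k²+21k-36 = ((1/20)k-3/20)(-60k+240) + (0)
Last nonzero remainder: -60k+240. Dividing through by -60 gives the monic gcd k-4.
Cancel k-4 from numerator and denominator to get the reduced form.

(k²+3k+2)/(k-3)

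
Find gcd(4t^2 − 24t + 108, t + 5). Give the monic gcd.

Repeated division with remainder:
  4t^2 − 24t + 108 = (4t − 44)(t + 5) + (328)
  t + 5 = ((1/328)t + 5/328)(328) + (0)
The last nonzero remainder is the constant 328, so the polynomials are coprime and gcd = 1.

1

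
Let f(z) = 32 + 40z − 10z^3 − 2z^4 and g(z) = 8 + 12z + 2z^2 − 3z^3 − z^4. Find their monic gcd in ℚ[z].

−4 − 4z + z^2 + z^3

By polynomial division,
  −2z^4 − 10z^3 + 40z + 32 = (2)(−z^4 − 3z^3 + 2z^2 + 12z + 8) + (−4z^3 − 4z^2 + 16z + 16)
  −z^4 − 3z^3 + 2z^2 + 12z + 8 = ((1/4)z + 1/2)(−4z^3 − 4z^2 + 16z + 16) + (0)
Last nonzero remainder: −4z^3 − 4z^2 + 16z + 16. Dividing through by −4 gives the monic gcd z^3 + z^2 − 4z − 4.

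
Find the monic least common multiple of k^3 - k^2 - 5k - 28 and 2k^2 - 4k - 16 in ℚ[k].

Apply the Euclidean algorithm:
  k^3 - k^2 - 5k - 28 = ((1/2)k + 1/2)(2k^2 - 4k - 16) + (5k - 20)
  2k^2 - 4k - 16 = ((2/5)k + 4/5)(5k - 20) + (0)
Last nonzero remainder: 5k - 20. Dividing through by 5 gives the monic gcd k - 4.
Then lcm(f, g) = f·g / gcd(f, g); expanding and making the result monic gives the answer.

k^4 + k^3 - 7k^2 - 38k - 56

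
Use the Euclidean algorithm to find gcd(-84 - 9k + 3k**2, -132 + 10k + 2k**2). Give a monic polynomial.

Euclidean algorithm in ℚ[k]:
  3k**2 - 9k - 84 = (3/2)(2k**2 + 10k - 132) + (-24k + 114)
  2k**2 + 10k - 132 = (-(1/12)k - 13/16)(-24k + 114) + (-315/8)
  -24k + 114 = ((64/105)k - 304/105)(-315/8) + (0)
The last nonzero remainder is the constant -315/8, so the polynomials are coprime and gcd = 1.

1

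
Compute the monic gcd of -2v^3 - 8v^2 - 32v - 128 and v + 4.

v + 4

By polynomial division,
  -2v^3 - 8v^2 - 32v - 128 = (-2v^2 - 32)(v + 4) + (0)
The last nonzero remainder v + 4 is already monic.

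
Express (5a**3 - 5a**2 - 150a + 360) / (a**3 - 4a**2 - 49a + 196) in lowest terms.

(5a**2 + 15a - 90)/(a**2 - 49)

Apply the Euclidean algorithm:
  5a**3 - 5a**2 - 150a + 360 = (5)(a**3 - 4a**2 - 49a + 196) + (15a**2 + 95a - 620)
  a**3 - 4a**2 - 49a + 196 = ((1/15)a - 31/45)(15a**2 + 95a - 620) + ((520/9)a - 2080/9)
  15a**2 + 95a - 620 = ((27/104)a + 279/104)((520/9)a - 2080/9) + (0)
Last nonzero remainder: (520/9)a - 2080/9. Dividing through by 520/9 gives the monic gcd a - 4.
Cancel a - 4 from numerator and denominator to get the reduced form.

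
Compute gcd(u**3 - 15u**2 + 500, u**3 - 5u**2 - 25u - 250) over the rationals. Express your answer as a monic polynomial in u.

Euclidean algorithm in ℚ[u]:
  u**3 - 15u**2 + 500 = (u**3 - 5u**2 - 25u - 250) + (-10u**2 + 25u + 750)
  u**3 - 5u**2 - 25u - 250 = (-(1/10)u + 1/4)(-10u**2 + 25u + 750) + ((175/4)u - 875/2)
  -10u**2 + 25u + 750 = (-(8/35)u - 12/7)((175/4)u - 875/2) + (0)
Last nonzero remainder: (175/4)u - 875/2. Dividing through by 175/4 gives the monic gcd u - 10.

u - 10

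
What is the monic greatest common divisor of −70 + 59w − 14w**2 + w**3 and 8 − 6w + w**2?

−2 + w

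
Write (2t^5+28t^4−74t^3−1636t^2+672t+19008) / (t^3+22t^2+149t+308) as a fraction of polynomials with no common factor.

Euclidean algorithm in ℚ[t]:
  2t^5+28t^4−74t^3−1636t^2+672t+19008 = (2t^2−16t−20)(t^3+22t^2+149t+308) + (572t^2+8580t+25168)
  t^3+22t^2+149t+308 = ((1/572)t+7/572)(572t^2+8580t+25168) + (0)
Last nonzero remainder: 572t^2+8580t+25168. Dividing through by 572 gives the monic gcd t^2+15t+44.
Cancel t^2+15t+44 from numerator and denominator to get the reduced form.

(2t^3−2t^2−132t+432)/(t+7)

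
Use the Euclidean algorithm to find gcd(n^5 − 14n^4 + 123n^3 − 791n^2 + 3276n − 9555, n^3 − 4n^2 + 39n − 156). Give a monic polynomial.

Apply the Euclidean algorithm:
  n^5 − 14n^4 + 123n^3 − 791n^2 + 3276n − 9555 = (n^2 − 10n + 44)(n^3 − 4n^2 + 39n − 156) + (−69n^2 − 2691)
  n^3 − 4n^2 + 39n − 156 = (−(1/69)n + 4/69)(−69n^2 − 2691) + (0)
Last nonzero remainder: −69n^2 − 2691. Dividing through by −69 gives the monic gcd n^2 + 39.

n^2 + 39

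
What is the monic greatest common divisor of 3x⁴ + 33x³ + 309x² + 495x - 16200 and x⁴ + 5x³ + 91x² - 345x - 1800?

x³ + 2x² + 85x - 600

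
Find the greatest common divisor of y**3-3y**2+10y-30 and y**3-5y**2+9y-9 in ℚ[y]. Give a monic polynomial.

y-3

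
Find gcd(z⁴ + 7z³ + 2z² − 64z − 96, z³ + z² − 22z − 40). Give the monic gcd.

z² + 6z + 8

By polynomial division,
  z⁴ + 7z³ + 2z² − 64z − 96 = (z + 6)(z³ + z² − 22z − 40) + (18z² + 108z + 144)
  z³ + z² − 22z − 40 = ((1/18)z − 5/18)(18z² + 108z + 144) + (0)
Last nonzero remainder: 18z² + 108z + 144. Dividing through by 18 gives the monic gcd z² + 6z + 8.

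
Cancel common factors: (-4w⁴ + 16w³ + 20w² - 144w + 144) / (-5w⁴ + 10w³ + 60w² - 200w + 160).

Euclidean algorithm in ℚ[w]:
  -4w⁴ + 16w³ + 20w² - 144w + 144 = (4/5)(-5w⁴ + 10w³ + 60w² - 200w + 160) + (8w³ - 28w² + 16w + 16)
  -5w⁴ + 10w³ + 60w² - 200w + 160 = (-(5/8)w - 15/16)(8w³ - 28w² + 16w + 16) + ((175/4)w² - 175w + 175)
  8w³ - 28w² + 16w + 16 = ((32/175)w + 16/175)((175/4)w² - 175w + 175) + (0)
Last nonzero remainder: (175/4)w² - 175w + 175. Dividing through by 175/4 gives the monic gcd w² - 4w + 4.
Cancel w² - 4w + 4 from numerator and denominator to get the reduced form.

(4w² - 36)/(5w² + 10w - 40)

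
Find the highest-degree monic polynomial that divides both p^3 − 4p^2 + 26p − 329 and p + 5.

Euclidean algorithm in ℚ[p]:
  p^3 − 4p^2 + 26p − 329 = (p^2 − 9p + 71)(p + 5) + (−684)
  p + 5 = (−(1/684)p − 5/684)(−684) + (0)
The last nonzero remainder is the constant −684, so the polynomials are coprime and gcd = 1.

1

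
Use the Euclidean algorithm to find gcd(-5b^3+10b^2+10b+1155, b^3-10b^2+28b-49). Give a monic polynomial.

b-7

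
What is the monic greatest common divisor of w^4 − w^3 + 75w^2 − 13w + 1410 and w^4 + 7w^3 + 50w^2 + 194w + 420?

By polynomial division,
  w^4 − w^3 + 75w^2 − 13w + 1410 = (w^4 + 7w^3 + 50w^2 + 194w + 420) + (−8w^3 + 25w^2 − 207w + 990)
  w^4 + 7w^3 + 50w^2 + 194w + 420 = (−(1/8)w − 81/64)(−8w^3 + 25w^2 − 207w + 990) + ((3569/64)w^2 + (3569/64)w + 53535/32)
  −8w^3 + 25w^2 − 207w + 990 = (−(512/3569)w + 2112/3569)((3569/64)w^2 + (3569/64)w + 53535/32) + (0)
Last nonzero remainder: (3569/64)w^2 + (3569/64)w + 53535/32. Dividing through by 3569/64 gives the monic gcd w^2 + w + 30.

w^2 + w + 30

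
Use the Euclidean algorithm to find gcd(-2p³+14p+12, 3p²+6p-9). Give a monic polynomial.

1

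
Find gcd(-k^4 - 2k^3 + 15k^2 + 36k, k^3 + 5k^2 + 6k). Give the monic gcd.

Repeated division with remainder:
  -k^4 - 2k^3 + 15k^2 + 36k = (-k + 3)(k^3 + 5k^2 + 6k) + (6k^2 + 18k)
  k^3 + 5k^2 + 6k = ((1/6)k + 1/3)(6k^2 + 18k) + (0)
Last nonzero remainder: 6k^2 + 18k. Dividing through by 6 gives the monic gcd k^2 + 3k.

k^2 + 3k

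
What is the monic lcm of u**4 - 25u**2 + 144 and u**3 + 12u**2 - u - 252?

u**6 + 16u**5 + 38u**4 - 400u**3 - 1431u**2 + 2304u + 9072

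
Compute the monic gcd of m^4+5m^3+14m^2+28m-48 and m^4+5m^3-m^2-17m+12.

By polynomial division,
  m^4+5m^3+14m^2+28m-48 = (m^4+5m^3-m^2-17m+12) + (15m^2+45m-60)
  m^4+5m^3-m^2-17m+12 = ((1/15)m^2+(2/15)m-1/5)(15m^2+45m-60) + (0)
Last nonzero remainder: 15m^2+45m-60. Dividing through by 15 gives the monic gcd m^2+3m-4.

m^2+3m-4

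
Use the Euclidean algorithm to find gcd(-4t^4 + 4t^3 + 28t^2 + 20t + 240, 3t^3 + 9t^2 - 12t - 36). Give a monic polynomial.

Apply the Euclidean algorithm:
  -4t^4 + 4t^3 + 28t^2 + 20t + 240 = (-(4/3)t + 16/3)(3t^3 + 9t^2 - 12t - 36) + (-36t^2 + 36t + 432)
  3t^3 + 9t^2 - 12t - 36 = (-(1/12)t - 1/3)(-36t^2 + 36t + 432) + (36t + 108)
  -36t^2 + 36t + 432 = (-t + 4)(36t + 108) + (0)
Last nonzero remainder: 36t + 108. Dividing through by 36 gives the monic gcd t + 3.

t + 3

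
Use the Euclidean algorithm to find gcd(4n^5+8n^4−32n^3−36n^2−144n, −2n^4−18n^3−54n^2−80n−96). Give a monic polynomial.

Euclidean algorithm in ℚ[n]:
  4n^5+8n^4−32n^3−36n^2−144n = (−2n+14)(−2n^4−18n^3−54n^2−80n−96) + (112n^3+560n^2+784n+1344)
  −2n^4−18n^3−54n^2−80n−96 = (−(1/56)n−1/14)(112n^3+560n^2+784n+1344) + (0)
Last nonzero remainder: 112n^3+560n^2+784n+1344. Dividing through by 112 gives the monic gcd n^3+5n^2+7n+12.

n^3+5n^2+7n+12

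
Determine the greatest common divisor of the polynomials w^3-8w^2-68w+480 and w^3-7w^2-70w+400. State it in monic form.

By polynomial division,
  w^3-8w^2-68w+480 = (w^3-7w^2-70w+400) + (-w^2+2w+80)
  w^3-7w^2-70w+400 = (-w+5)(-w^2+2w+80) + (0)
Last nonzero remainder: -w^2+2w+80. Dividing through by -1 gives the monic gcd w^2-2w-80.

w^2-2w-80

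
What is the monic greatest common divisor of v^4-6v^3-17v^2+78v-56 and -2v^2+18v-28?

v^2-9v+14

Apply the Euclidean algorithm:
  v^4-6v^3-17v^2+78v-56 = (-(1/2)v^2-(3/2)v+2)(-2v^2+18v-28) + (0)
Last nonzero remainder: -2v^2+18v-28. Dividing through by -2 gives the monic gcd v^2-9v+14.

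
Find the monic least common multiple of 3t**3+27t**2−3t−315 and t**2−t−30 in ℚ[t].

Apply the Euclidean algorithm:
  3t**3+27t**2−3t−315 = (3t+30)(t**2−t−30) + (117t+585)
  t**2−t−30 = ((1/117)t−2/39)(117t+585) + (0)
Last nonzero remainder: 117t+585. Dividing through by 117 gives the monic gcd t+5.
Then lcm(f, g) = f·g / gcd(f, g); expanding and making the result monic gives the answer.

t**4+3t**3−55t**2−99t+630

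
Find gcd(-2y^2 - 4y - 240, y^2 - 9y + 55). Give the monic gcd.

By polynomial division,
  -2y^2 - 4y - 240 = (-2)(y^2 - 9y + 55) + (-22y - 130)
  y^2 - 9y + 55 = (-(1/22)y + 82/121)(-22y - 130) + (17315/121)
  -22y - 130 = (-(2662/17315)y - 3146/3463)(17315/121) + (0)
The last nonzero remainder is the constant 17315/121, so the polynomials are coprime and gcd = 1.

1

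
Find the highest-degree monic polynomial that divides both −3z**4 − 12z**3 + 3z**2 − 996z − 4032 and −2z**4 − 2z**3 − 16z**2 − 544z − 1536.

z**3 − 3z**2 + 20z + 192

By polynomial division,
  −3z**4 − 12z**3 + 3z**2 − 996z − 4032 = (3/2)(−2z**4 − 2z**3 − 16z**2 − 544z − 1536) + (−9z**3 + 27z**2 − 180z − 1728)
  −2z**4 − 2z**3 − 16z**2 − 544z − 1536 = ((2/9)z + 8/9)(−9z**3 + 27z**2 − 180z − 1728) + (0)
Last nonzero remainder: −9z**3 + 27z**2 − 180z − 1728. Dividing through by −9 gives the monic gcd z**3 − 3z**2 + 20z + 192.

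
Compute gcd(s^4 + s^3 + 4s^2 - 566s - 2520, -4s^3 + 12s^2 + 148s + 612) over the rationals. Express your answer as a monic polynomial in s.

Repeated division with remainder:
  s^4 + s^3 + 4s^2 - 566s - 2520 = (-(1/4)s - 1)(-4s^3 + 12s^2 + 148s + 612) + (53s^2 - 265s - 1908)
  -4s^3 + 12s^2 + 148s + 612 = (-(4/53)s - 8/53)(53s^2 - 265s - 1908) + (-36s + 324)
  53s^2 - 265s - 1908 = (-(53/36)s - 53/9)(-36s + 324) + (0)
Last nonzero remainder: -36s + 324. Dividing through by -36 gives the monic gcd s - 9.

s - 9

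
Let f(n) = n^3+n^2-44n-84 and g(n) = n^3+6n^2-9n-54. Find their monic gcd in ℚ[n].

n+6

By polynomial division,
  n^3+n^2-44n-84 = (n^3+6n^2-9n-54) + (-5n^2-35n-30)
  n^3+6n^2-9n-54 = (-(1/5)n+1/5)(-5n^2-35n-30) + (-8n-48)
  -5n^2-35n-30 = ((5/8)n+5/8)(-8n-48) + (0)
Last nonzero remainder: -8n-48. Dividing through by -8 gives the monic gcd n+6.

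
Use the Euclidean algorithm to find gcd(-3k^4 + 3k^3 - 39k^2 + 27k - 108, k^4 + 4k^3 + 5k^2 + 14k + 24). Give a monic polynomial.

k^2 - k + 4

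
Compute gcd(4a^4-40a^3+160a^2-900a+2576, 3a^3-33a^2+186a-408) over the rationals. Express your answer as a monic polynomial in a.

a-4

Apply the Euclidean algorithm:
  4a^4-40a^3+160a^2-900a+2576 = ((4/3)a+4/3)(3a^3-33a^2+186a-408) + (-44a^2-604a+3120)
  3a^3-33a^2+186a-408 = (-(3/44)a+204/121)(-44a^2-604a+3120) + ((171462/121)a-685848/121)
  -44a^2-604a+3120 = (-(2662/85731)a-15730/28577)((171462/121)a-685848/121) + (0)
Last nonzero remainder: (171462/121)a-685848/121. Dividing through by 171462/121 gives the monic gcd a-4.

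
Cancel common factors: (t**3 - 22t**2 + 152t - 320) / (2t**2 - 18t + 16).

(t**2 - 14t + 40)/(2t - 2)

Apply the Euclidean algorithm:
  t**3 - 22t**2 + 152t - 320 = ((1/2)t - 13/2)(2t**2 - 18t + 16) + (27t - 216)
  2t**2 - 18t + 16 = ((2/27)t - 2/27)(27t - 216) + (0)
Last nonzero remainder: 27t - 216. Dividing through by 27 gives the monic gcd t - 8.
Cancel t - 8 from numerator and denominator to get the reduced form.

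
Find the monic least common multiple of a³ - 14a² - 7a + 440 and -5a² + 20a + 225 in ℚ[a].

By polynomial division,
  a³ - 14a² - 7a + 440 = (-(1/5)a + 2)(-5a² + 20a + 225) + (-2a - 10)
  -5a² + 20a + 225 = ((5/2)a - 45/2)(-2a - 10) + (0)
Last nonzero remainder: -2a - 10. Dividing through by -2 gives the monic gcd a + 5.
Then lcm(f, g) = f·g / gcd(f, g); expanding and making the result monic gives the answer.

a⁴ - 23a³ + 119a² + 503a - 3960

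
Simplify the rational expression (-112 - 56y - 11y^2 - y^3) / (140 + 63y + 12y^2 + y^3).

By polynomial division,
  -y^3 - 11y^2 - 56y - 112 = (-1)(y^3 + 12y^2 + 63y + 140) + (y^2 + 7y + 28)
  y^3 + 12y^2 + 63y + 140 = (y + 5)(y^2 + 7y + 28) + (0)
The last nonzero remainder y^2 + 7y + 28 is already monic.
Cancel y^2 + 7y + 28 from numerator and denominator to get the reduced form.

(-4 - y)/(5 + y)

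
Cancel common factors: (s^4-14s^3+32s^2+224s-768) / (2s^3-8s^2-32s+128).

(s^2-14s+48)/(2s-8)

By polynomial division,
  s^4-14s^3+32s^2+224s-768 = ((1/2)s-5)(2s^3-8s^2-32s+128) + (8s^2-128)
  2s^3-8s^2-32s+128 = ((1/4)s-1)(8s^2-128) + (0)
Last nonzero remainder: 8s^2-128. Dividing through by 8 gives the monic gcd s^2-16.
Cancel s^2-16 from numerator and denominator to get the reduced form.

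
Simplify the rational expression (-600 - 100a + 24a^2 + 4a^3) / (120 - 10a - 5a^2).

Repeated division with remainder:
  4a^3 + 24a^2 - 100a - 600 = (-(4/5)a - 16/5)(-5a^2 - 10a + 120) + (-36a - 216)
  -5a^2 - 10a + 120 = ((5/36)a - 5/9)(-36a - 216) + (0)
Last nonzero remainder: -36a - 216. Dividing through by -36 gives the monic gcd a + 6.
Cancel a + 6 from numerator and denominator to get the reduced form.

(100 - 4a^2)/(-20 + 5a)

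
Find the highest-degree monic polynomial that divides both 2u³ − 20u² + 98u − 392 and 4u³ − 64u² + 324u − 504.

u − 7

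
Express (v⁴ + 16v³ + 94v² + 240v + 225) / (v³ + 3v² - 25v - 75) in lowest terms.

Repeated division with remainder:
  v⁴ + 16v³ + 94v² + 240v + 225 = (v + 13)(v³ + 3v² - 25v - 75) + (80v² + 640v + 1200)
  v³ + 3v² - 25v - 75 = ((1/80)v - 1/16)(80v² + 640v + 1200) + (0)
Last nonzero remainder: 80v² + 640v + 1200. Dividing through by 80 gives the monic gcd v² + 8v + 15.
Cancel v² + 8v + 15 from numerator and denominator to get the reduced form.

(v² + 8v + 15)/(v - 5)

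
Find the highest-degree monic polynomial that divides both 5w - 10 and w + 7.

1

Euclidean algorithm in ℚ[w]:
  5w - 10 = (5)(w + 7) + (-45)
  w + 7 = (-(1/45)w - 7/45)(-45) + (0)
The last nonzero remainder is the constant -45, so the polynomials are coprime and gcd = 1.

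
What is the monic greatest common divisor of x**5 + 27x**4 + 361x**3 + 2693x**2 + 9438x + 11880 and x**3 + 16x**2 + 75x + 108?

x**3 + 16x**2 + 75x + 108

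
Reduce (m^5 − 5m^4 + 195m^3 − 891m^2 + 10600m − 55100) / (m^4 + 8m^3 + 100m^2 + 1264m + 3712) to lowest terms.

Repeated division with remainder:
  m^5 − 5m^4 + 195m^3 − 891m^2 + 10600m − 55100 = (m − 13)(m^4 + 8m^3 + 100m^2 + 1264m + 3712) + (199m^3 − 855m^2 + 23320m − 6844)
  m^4 + 8m^3 + 100m^2 + 1264m + 3712 = ((1/199)m + 2447/39601)(199m^3 − 855m^2 + 23320m − 6844) + ((1411605/39601)m^2 − (5646420/39601)m + 163746180/39601)
  199m^3 − 855m^2 + 23320m − 6844 = ((7880599/1411605)m − 2336459/1411605)((1411605/39601)m^2 − (5646420/39601)m + 163746180/39601) + (0)
Last nonzero remainder: (1411605/39601)m^2 − (5646420/39601)m + 163746180/39601. Dividing through by 1411605/39601 gives the monic gcd m^2 − 4m + 116.
Cancel m^2 − 4m + 116 from numerator and denominator to get the reduced form.

(m^3 − m^2 + 75m − 475)/(m^2 + 12m + 32)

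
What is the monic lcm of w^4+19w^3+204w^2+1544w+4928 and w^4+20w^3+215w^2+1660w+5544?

By polynomial division,
  w^4+19w^3+204w^2+1544w+4928 = (w^4+20w^3+215w^2+1660w+5544) + (-w^3-11w^2-116w-616)
  w^4+20w^3+215w^2+1660w+5544 = (-w-9)(-w^3-11w^2-116w-616) + (0)
Last nonzero remainder: -w^3-11w^2-116w-616. Dividing through by -1 gives the monic gcd w^3+11w^2+116w+616.
Then lcm(f, g) = f·g / gcd(f, g); expanding and making the result monic gives the answer.

w^5+28w^4+375w^3+3380w^2+18824w+44352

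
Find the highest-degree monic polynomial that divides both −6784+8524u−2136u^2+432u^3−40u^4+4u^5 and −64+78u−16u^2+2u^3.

−32+39u−8u^2+u^3

Apply the Euclidean algorithm:
  4u^5−40u^4+432u^3−2136u^2+8524u−6784 = (2u^2−4u+106)(2u^3−16u^2+78u−64) + (0)
Last nonzero remainder: 2u^3−16u^2+78u−64. Dividing through by 2 gives the monic gcd u^3−8u^2+39u−32.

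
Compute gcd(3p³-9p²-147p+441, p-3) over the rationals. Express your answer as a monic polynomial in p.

p-3

Euclidean algorithm in ℚ[p]:
  3p³-9p²-147p+441 = (3p²-147)(p-3) + (0)
The last nonzero remainder p-3 is already monic.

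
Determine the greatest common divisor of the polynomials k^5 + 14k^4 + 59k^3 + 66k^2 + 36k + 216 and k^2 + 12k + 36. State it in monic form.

k^2 + 12k + 36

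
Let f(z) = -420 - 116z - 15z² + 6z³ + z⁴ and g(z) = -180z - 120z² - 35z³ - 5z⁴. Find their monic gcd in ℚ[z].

12 + 4z + z²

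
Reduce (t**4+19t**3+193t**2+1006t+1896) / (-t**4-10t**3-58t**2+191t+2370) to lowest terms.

(-t-4)/(t-5)

By polynomial division,
  t**4+19t**3+193t**2+1006t+1896 = (-1)(-t**4-10t**3-58t**2+191t+2370) + (9t**3+135t**2+1197t+4266)
  -t**4-10t**3-58t**2+191t+2370 = (-(1/9)t+5/9)(9t**3+135t**2+1197t+4266) + (0)
Last nonzero remainder: 9t**3+135t**2+1197t+4266. Dividing through by 9 gives the monic gcd t**3+15t**2+133t+474.
Cancel t**3+15t**2+133t+474 from numerator and denominator to get the reduced form.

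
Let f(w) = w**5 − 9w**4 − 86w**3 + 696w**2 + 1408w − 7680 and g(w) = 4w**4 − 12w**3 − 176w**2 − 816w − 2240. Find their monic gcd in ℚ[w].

Apply the Euclidean algorithm:
  w**5 − 9w**4 − 86w**3 + 696w**2 + 1408w − 7680 = ((1/4)w − 3/2)(4w**4 − 12w**3 − 176w**2 − 816w − 2240) + (−60w**3 + 636w**2 + 744w − 11040)
  4w**4 − 12w**3 − 176w**2 − 816w − 2240 = (−(1/15)w − 38/75)(−60w**3 + 636w**2 + 744w − 11040) + ((4896/25)w**2 − (29376/25)w − 39168/5)
  −60w**3 + 636w**2 + 744w − 11040 = (−(125/408)w + 575/408)((4896/25)w**2 − (29376/25)w − 39168/5) + (0)
Last nonzero remainder: (4896/25)w**2 − (29376/25)w − 39168/5. Dividing through by 4896/25 gives the monic gcd w**2 − 6w − 40.

w**2 − 6w − 40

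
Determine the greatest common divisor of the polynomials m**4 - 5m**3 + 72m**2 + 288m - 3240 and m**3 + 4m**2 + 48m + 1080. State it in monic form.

m**2 - 6m + 108

Euclidean algorithm in ℚ[m]:
  m**4 - 5m**3 + 72m**2 + 288m - 3240 = (m - 9)(m**3 + 4m**2 + 48m + 1080) + (60m**2 - 360m + 6480)
  m**3 + 4m**2 + 48m + 1080 = ((1/60)m + 1/6)(60m**2 - 360m + 6480) + (0)
Last nonzero remainder: 60m**2 - 360m + 6480. Dividing through by 60 gives the monic gcd m**2 - 6m + 108.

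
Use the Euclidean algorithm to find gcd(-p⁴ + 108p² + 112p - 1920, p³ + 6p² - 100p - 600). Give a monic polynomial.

Repeated division with remainder:
  -p⁴ + 108p² + 112p - 1920 = (-p + 6)(p³ + 6p² - 100p - 600) + (-28p² + 112p + 1680)
  p³ + 6p² - 100p - 600 = (-(1/28)p - 5/14)(-28p² + 112p + 1680) + (0)
Last nonzero remainder: -28p² + 112p + 1680. Dividing through by -28 gives the monic gcd p² - 4p - 60.

p² - 4p - 60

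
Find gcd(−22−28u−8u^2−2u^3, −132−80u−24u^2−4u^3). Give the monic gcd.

11+3u+u^2

Euclidean algorithm in ℚ[u]:
  −2u^3−8u^2−28u−22 = (1/2)(−4u^3−24u^2−80u−132) + (4u^2+12u+44)
  −4u^3−24u^2−80u−132 = (−u−3)(4u^2+12u+44) + (0)
Last nonzero remainder: 4u^2+12u+44. Dividing through by 4 gives the monic gcd u^2+3u+11.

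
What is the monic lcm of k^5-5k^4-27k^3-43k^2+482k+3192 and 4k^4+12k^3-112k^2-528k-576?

Apply the Euclidean algorithm:
  k^5-5k^4-27k^3-43k^2+482k+3192 = ((1/4)k-2)(4k^4+12k^3-112k^2-528k-576) + (25k^3-135k^2-430k+2040)
  4k^4+12k^3-112k^2-528k-576 = ((4/25)k+168/125)(25k^3-135k^2-430k+2040) + ((3456/25)k^2-(6912/25)k-82944/25)
  25k^3-135k^2-430k+2040 = ((625/3456)k-2125/3456)((3456/25)k^2-(6912/25)k-82944/25) + (0)
Last nonzero remainder: (3456/25)k^2-(6912/25)k-82944/25. Dividing through by 3456/25 gives the monic gcd k^2-2k-24.
Then lcm(f, g) = f·g / gcd(f, g); expanding and making the result monic gives the answer.

k^7-46k^5-208k^4+105k^3+5344k^2+18852k+19152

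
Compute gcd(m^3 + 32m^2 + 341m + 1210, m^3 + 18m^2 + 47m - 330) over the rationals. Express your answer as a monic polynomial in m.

m^2 + 21m + 110

Repeated division with remainder:
  m^3 + 32m^2 + 341m + 1210 = (m^3 + 18m^2 + 47m - 330) + (14m^2 + 294m + 1540)
  m^3 + 18m^2 + 47m - 330 = ((1/14)m - 3/14)(14m^2 + 294m + 1540) + (0)
Last nonzero remainder: 14m^2 + 294m + 1540. Dividing through by 14 gives the monic gcd m^2 + 21m + 110.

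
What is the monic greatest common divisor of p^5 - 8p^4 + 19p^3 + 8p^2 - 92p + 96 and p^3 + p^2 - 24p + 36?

p^2 - 5p + 6

Euclidean algorithm in ℚ[p]:
  p^5 - 8p^4 + 19p^3 + 8p^2 - 92p + 96 = (p^2 - 9p + 52)(p^3 + p^2 - 24p + 36) + (-296p^2 + 1480p - 1776)
  p^3 + p^2 - 24p + 36 = (-(1/296)p - 3/148)(-296p^2 + 1480p - 1776) + (0)
Last nonzero remainder: -296p^2 + 1480p - 1776. Dividing through by -296 gives the monic gcd p^2 - 5p + 6.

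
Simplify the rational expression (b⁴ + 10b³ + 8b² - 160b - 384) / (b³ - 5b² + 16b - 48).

Apply the Euclidean algorithm:
  b⁴ + 10b³ + 8b² - 160b - 384 = (b + 15)(b³ - 5b² + 16b - 48) + (67b² - 352b + 336)
  b³ - 5b² + 16b - 48 = ((1/67)b + 17/4489)(67b² - 352b + 336) + ((55296/4489)b - 221184/4489)
  67b² - 352b + 336 = ((300763/55296)b - 31423/4608)((55296/4489)b - 221184/4489) + (0)
Last nonzero remainder: (55296/4489)b - 221184/4489. Dividing through by 55296/4489 gives the monic gcd b - 4.
Cancel b - 4 from numerator and denominator to get the reduced form.

(b³ + 14b² + 64b + 96)/(b² - b + 12)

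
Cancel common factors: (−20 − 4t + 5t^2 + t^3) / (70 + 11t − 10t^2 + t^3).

Repeated division with remainder:
  t^3 + 5t^2 − 4t − 20 = (t^3 − 10t^2 + 11t + 70) + (15t^2 − 15t − 90)
  t^3 − 10t^2 + 11t + 70 = ((1/15)t − 3/5)(15t^2 − 15t − 90) + (8t + 16)
  15t^2 − 15t − 90 = ((15/8)t − 45/8)(8t + 16) + (0)
Last nonzero remainder: 8t + 16. Dividing through by 8 gives the monic gcd t + 2.
Cancel t + 2 from numerator and denominator to get the reduced form.

(−10 + 3t + t^2)/(35 − 12t + t^2)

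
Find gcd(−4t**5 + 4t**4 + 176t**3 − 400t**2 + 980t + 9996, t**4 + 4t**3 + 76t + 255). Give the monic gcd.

t**3 − t**2 + 5t + 51

By polynomial division,
  −4t**5 + 4t**4 + 176t**3 − 400t**2 + 980t + 9996 = (−4t + 20)(t**4 + 4t**3 + 76t + 255) + (96t**3 − 96t**2 + 480t + 4896)
  t**4 + 4t**3 + 76t + 255 = ((1/96)t + 5/96)(96t**3 − 96t**2 + 480t + 4896) + (0)
Last nonzero remainder: 96t**3 − 96t**2 + 480t + 4896. Dividing through by 96 gives the monic gcd t**3 − t**2 + 5t + 51.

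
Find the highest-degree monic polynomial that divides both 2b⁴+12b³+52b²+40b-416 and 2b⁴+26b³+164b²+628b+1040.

Euclidean algorithm in ℚ[b]:
  2b⁴+12b³+52b²+40b-416 = (2b⁴+26b³+164b²+628b+1040) + (-14b³-112b²-588b-1456)
  2b⁴+26b³+164b²+628b+1040 = (-(1/7)b-5/7)(-14b³-112b²-588b-1456) + (0)
Last nonzero remainder: -14b³-112b²-588b-1456. Dividing through by -14 gives the monic gcd b³+8b²+42b+104.

b³+8b²+42b+104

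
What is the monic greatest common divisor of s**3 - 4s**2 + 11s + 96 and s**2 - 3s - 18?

s + 3

Repeated division with remainder:
  s**3 - 4s**2 + 11s + 96 = (s - 1)(s**2 - 3s - 18) + (26s + 78)
  s**2 - 3s - 18 = ((1/26)s - 3/13)(26s + 78) + (0)
Last nonzero remainder: 26s + 78. Dividing through by 26 gives the monic gcd s + 3.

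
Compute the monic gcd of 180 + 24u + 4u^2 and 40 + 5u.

1

Apply the Euclidean algorithm:
  4u^2 + 24u + 180 = ((4/5)u - 8/5)(5u + 40) + (244)
  5u + 40 = ((5/244)u + 10/61)(244) + (0)
The last nonzero remainder is the constant 244, so the polynomials are coprime and gcd = 1.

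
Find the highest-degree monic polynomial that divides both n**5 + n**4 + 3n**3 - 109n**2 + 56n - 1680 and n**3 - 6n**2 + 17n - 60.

n**3 - 6n**2 + 17n - 60

Apply the Euclidean algorithm:
  n**5 + n**4 + 3n**3 - 109n**2 + 56n - 1680 = (n**2 + 7n + 28)(n**3 - 6n**2 + 17n - 60) + (0)
The last nonzero remainder n**3 - 6n**2 + 17n - 60 is already monic.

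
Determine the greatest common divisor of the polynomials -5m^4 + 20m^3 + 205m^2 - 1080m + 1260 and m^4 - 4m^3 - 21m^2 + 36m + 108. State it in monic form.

Apply the Euclidean algorithm:
  -5m^4 + 20m^3 + 205m^2 - 1080m + 1260 = (-5)(m^4 - 4m^3 - 21m^2 + 36m + 108) + (100m^2 - 900m + 1800)
  m^4 - 4m^3 - 21m^2 + 36m + 108 = ((1/100)m^2 + (1/20)m + 3/50)(100m^2 - 900m + 1800) + (0)
Last nonzero remainder: 100m^2 - 900m + 1800. Dividing through by 100 gives the monic gcd m^2 - 9m + 18.

m^2 - 9m + 18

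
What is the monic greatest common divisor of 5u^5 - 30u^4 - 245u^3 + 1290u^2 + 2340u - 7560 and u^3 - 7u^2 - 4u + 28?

u^2 - 9u + 14

By polynomial division,
  5u^5 - 30u^4 - 245u^3 + 1290u^2 + 2340u - 7560 = (5u^2 + 5u - 190)(u^3 - 7u^2 - 4u + 28) + (-160u^2 + 1440u - 2240)
  u^3 - 7u^2 - 4u + 28 = (-(1/160)u - 1/80)(-160u^2 + 1440u - 2240) + (0)
Last nonzero remainder: -160u^2 + 1440u - 2240. Dividing through by -160 gives the monic gcd u^2 - 9u + 14.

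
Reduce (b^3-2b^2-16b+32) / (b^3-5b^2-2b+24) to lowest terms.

(b^2+2b-8)/(b^2-b-6)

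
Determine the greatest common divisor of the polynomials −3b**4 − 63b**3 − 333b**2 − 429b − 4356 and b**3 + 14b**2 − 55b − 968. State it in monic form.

b**2 + 22b + 121

Euclidean algorithm in ℚ[b]:
  −3b**4 − 63b**3 − 333b**2 − 429b − 4356 = (−3b − 21)(b**3 + 14b**2 − 55b − 968) + (−204b**2 − 4488b − 24684)
  b**3 + 14b**2 − 55b − 968 = (−(1/204)b + 2/51)(−204b**2 − 4488b − 24684) + (0)
Last nonzero remainder: −204b**2 − 4488b − 24684. Dividing through by −204 gives the monic gcd b**2 + 22b + 121.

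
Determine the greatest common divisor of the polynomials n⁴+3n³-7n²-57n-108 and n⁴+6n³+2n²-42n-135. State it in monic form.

n²+4n+9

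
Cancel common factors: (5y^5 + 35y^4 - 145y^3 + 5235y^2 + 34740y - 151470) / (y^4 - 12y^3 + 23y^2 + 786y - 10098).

Euclidean algorithm in ℚ[y]:
  5y^5 + 35y^4 - 145y^3 + 5235y^2 + 34740y - 151470 = (5y + 95)(y^4 - 12y^3 + 23y^2 + 786y - 10098) + (880y^3 - 880y^2 + 10560y + 807840)
  y^4 - 12y^3 + 23y^2 + 786y - 10098 = ((1/880)y - 1/80)(880y^3 - 880y^2 + 10560y + 807840) + (0)
Last nonzero remainder: 880y^3 - 880y^2 + 10560y + 807840. Dividing through by 880 gives the monic gcd y^3 - y^2 + 12y + 918.
Cancel y^3 - y^2 + 12y + 918 from numerator and denominator to get the reduced form.

(5y^2 + 40y - 165)/(y - 11)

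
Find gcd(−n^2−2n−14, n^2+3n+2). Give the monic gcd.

Euclidean algorithm in ℚ[n]:
  −n^2−2n−14 = (−1)(n^2+3n+2) + (n−12)
  n^2+3n+2 = (n+15)(n−12) + (182)
  n−12 = ((1/182)n−6/91)(182) + (0)
The last nonzero remainder is the constant 182, so the polynomials are coprime and gcd = 1.

1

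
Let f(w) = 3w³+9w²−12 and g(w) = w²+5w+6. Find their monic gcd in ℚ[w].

Repeated division with remainder:
  3w³+9w²−12 = (3w−6)(w²+5w+6) + (12w+24)
  w²+5w+6 = ((1/12)w+1/4)(12w+24) + (0)
Last nonzero remainder: 12w+24. Dividing through by 12 gives the monic gcd w+2.

w+2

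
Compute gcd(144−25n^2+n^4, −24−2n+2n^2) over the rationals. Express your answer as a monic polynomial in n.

By polynomial division,
  n^4−25n^2+144 = ((1/2)n^2+(1/2)n−6)(2n^2−2n−24) + (0)
Last nonzero remainder: 2n^2−2n−24. Dividing through by 2 gives the monic gcd n^2−n−12.

−12−n+n^2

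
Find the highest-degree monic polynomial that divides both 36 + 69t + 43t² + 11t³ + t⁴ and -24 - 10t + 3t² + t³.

By polynomial division,
  t⁴ + 11t³ + 43t² + 69t + 36 = (t + 8)(t³ + 3t² - 10t - 24) + (29t² + 173t + 228)
  t³ + 3t² - 10t - 24 = ((1/29)t - 86/841)(29t² + 173t + 228) + (-(144/841)t - 576/841)
  29t² + 173t + 228 = (-(24389/144)t - 15979/48)(-(144/841)t - 576/841) + (0)
Last nonzero remainder: -(144/841)t - 576/841. Dividing through by -144/841 gives the monic gcd t + 4.

4 + t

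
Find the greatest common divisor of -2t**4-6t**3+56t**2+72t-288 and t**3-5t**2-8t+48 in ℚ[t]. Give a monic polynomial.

t**2-t-12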